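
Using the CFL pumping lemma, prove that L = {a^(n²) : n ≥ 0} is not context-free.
Assume for contradiction that L is context-free, and let p ≥ 1 be the pumping length given by the pumping lemma for CFLs.
Choose s = a^(p²). Then s ∈ L and |s| = p² ≥ p.
By the CFL pumping lemma, s = uvxyz for some u, v, x, y, z with |vxy| ≤ p, |vy| ≥ 1, and uv^i xy^i z ∈ L for every i ≥ 0.
All symbols are a's, so only lengths matter: let k = |vy|, with 1 ≤ k ≤ |vxy| ≤ p.

Take i = 2: |uv²xy²z| = p² + k, and p² < p² + k ≤ p² + p < (p + 1)².
So the length lies strictly between consecutive squares and is not a perfect square; uv²xy²z ∉ L.

This contradicts the CFL pumping lemma, which requires uv^i xy^i z ∈ L for all i ≥ 0.
Hence L = {a^(n²) : n ≥ 0} is not context-free. ∎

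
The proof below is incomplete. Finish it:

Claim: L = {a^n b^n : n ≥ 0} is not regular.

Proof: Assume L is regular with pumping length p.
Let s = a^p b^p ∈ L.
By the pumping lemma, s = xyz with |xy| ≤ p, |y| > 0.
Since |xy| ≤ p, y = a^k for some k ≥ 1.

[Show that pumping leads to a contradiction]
Consider xy²z = a^(p+k) b^p.

Since k ≥ 1, we have p + k > p.
So xy²z has more a's than b's: (p+k) a's vs p b's.
This means xy²z ∉ L because a^n b^n requires equal counts.

This contradicts the pumping lemma which states xy²z ∈ L.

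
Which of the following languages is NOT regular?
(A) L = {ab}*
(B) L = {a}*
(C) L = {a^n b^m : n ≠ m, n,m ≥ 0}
(C) {a^n b^m : n ≠ m, n,m ≥ 0}

(C) L = {a^n b^m : n ≠ m, n,m ≥ 0} is NOT regular.

The pumping lemma can be used to prove this:
After pumping a's, we can make n = m

The other languages are regular because they can be recognized by finite automata.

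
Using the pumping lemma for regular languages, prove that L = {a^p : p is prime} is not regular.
Assume for contradiction that L is regular, and let p ≥ 1 be the pumping length given by the pumping lemma.
Choose a prime q with q ≥ p (one exists because there are infinitely many primes) and let s = a^q. Then s ∈ L and |s| = q ≥ p.
By the pumping lemma, s = xyz for some x, y, z with |xy| ≤ p, |y| ≥ 1, and xy^i z ∈ L for every i ≥ 0.
Here y = a^k for some k with 1 ≤ k ≤ p, and xy^i z = a^(q + (i − 1)k) for every i ≥ 0.

Take i = q + 1: |xy^(q+1) z| = q + qk = q(k + 1).
Both factors satisfy q ≥ 2 and k + 1 ≥ 2, so q(k + 1) is composite, and xy^(q+1) z ∉ L.

This contradicts the pumping lemma, which requires xy^i z ∈ L for all i ≥ 0.
Hence L = {a^p : p is prime} is not regular. ∎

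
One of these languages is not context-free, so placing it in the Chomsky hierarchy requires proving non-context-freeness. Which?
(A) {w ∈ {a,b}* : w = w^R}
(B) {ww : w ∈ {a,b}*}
(B) {ww : w ∈ {a,b}*}

(B) {ww : w ∈ {a,b}*} requires the CFL pumping lemma.

- {w ∈ {a,b}* : w = w^R} is context-free (but not regular)
  • Can be shown non-regular with the regular pumping lemma
  • After pumping, the string is no longer symmetric

- {ww : w ∈ {a,b}*} is NOT context-free
  • Requires the CFL pumping lemma to prove
  • Even a PDA cannot compare two arbitrary halves symbol by symbol; CFL pumping on a^p b^p a^p b^p fails

The CFL pumping lemma is "stronger" in that it can prove non-membership
in the larger class of context-free languages.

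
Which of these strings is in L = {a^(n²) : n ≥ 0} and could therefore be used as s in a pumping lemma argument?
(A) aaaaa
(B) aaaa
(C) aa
(B) aaaa

The pumping lemma is applied to a string s that lies in L, so first check membership of each option:
- (A) aaaaa has length 5, strictly between 2² = 4 and 3² = 9, so it is not in L ✗
- (B) aaaa has length 4 = 2², a perfect square, so it is in L ✓
- (C) aa has length 2, strictly between 1² = 1 and 2² = 4, so it is not in L ✗

Only (B) aaaa is in L, so it is the only candidate that could play the role of s.
(In a complete proof one picks s in terms of the pumping length p so that |s| ≥ p is guaranteed; a fixed string like aaaa illustrates the shape of such an s.)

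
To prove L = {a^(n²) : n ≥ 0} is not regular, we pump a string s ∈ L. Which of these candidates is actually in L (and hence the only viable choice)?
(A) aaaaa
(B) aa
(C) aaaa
(C) aaaa

The pumping lemma is applied to a string s that lies in L, so first check membership of each option:
- (A) aaaaa has length 5, strictly between 2² = 4 and 3² = 9, so it is not in L ✗
- (B) aa has length 2, strictly between 1² = 1 and 2² = 4, so it is not in L ✗
- (C) aaaa has length 4 = 2², a perfect square, so it is in L ✓

Only (C) aaaa is in L, so it is the only candidate that could play the role of s.
(In a complete proof one picks s in terms of the pumping length p so that |s| ≥ p is guaranteed; a fixed string like aaaa illustrates the shape of such an s.)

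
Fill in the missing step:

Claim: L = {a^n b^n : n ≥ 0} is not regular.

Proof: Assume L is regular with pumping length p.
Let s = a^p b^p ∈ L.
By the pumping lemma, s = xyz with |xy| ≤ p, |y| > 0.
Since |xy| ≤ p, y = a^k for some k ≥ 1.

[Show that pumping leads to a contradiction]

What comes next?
Consider xy²z = a^(p+k) b^p.

Since k ≥ 1, we have p + k > p.
So xy²z has more a's than b's: (p+k) a's vs p b's.
This means xy²z ∉ L because a^n b^n requires equal counts.

This contradicts the pumping lemma which states xy²z ∈ L.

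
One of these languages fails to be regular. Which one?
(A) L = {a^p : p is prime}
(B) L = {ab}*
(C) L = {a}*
(A) {a^p : p is prime}

(A) L = {a^p : p is prime} is NOT regular.

The pumping lemma can be used to prove this:
After pumping, the length becomes composite

The other languages are regular because they can be recognized by finite automata.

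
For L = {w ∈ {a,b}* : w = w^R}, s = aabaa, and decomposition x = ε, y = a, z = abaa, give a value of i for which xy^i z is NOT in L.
i = 2

xy²z = ε · aa · abaa = aaabaa; aaabaa reversed is aabaaa ≠ aaabaa, so it is not a palindrome and is not in L.
(Other choices also work, e.g. i = 0, 3; only i = 1 is guaranteed to stay in L since xy¹z = s.)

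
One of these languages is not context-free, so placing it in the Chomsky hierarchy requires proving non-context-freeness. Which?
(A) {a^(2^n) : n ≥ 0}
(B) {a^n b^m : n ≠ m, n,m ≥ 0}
(A) {a^(2^n) : n ≥ 0}

(A) {a^(2^n) : n ≥ 0} requires the CFL pumping lemma.

- {a^n b^m : n ≠ m, n,m ≥ 0} is context-free (but not regular)
  • Can be shown non-regular with the regular pumping lemma
  • After pumping a's, we can make n = m

- {a^(2^n) : n ≥ 0} is NOT context-free
  • Requires the CFL pumping lemma to prove
  • Gaps between powers of 2 grow exponentially

The CFL pumping lemma is "stronger" in that it can prove non-membership
in the larger class of context-free languages.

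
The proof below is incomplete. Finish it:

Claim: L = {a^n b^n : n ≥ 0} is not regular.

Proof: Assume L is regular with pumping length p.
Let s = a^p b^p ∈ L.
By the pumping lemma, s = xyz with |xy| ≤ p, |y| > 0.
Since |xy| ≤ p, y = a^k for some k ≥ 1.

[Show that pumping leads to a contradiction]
Consider xy²z = a^(p+k) b^p.

Since k ≥ 1, we have p + k > p.
So xy²z has more a's than b's: (p+k) a's vs p b's.
This means xy²z ∉ L because a^n b^n requires equal counts.

This contradicts the pumping lemma which states xy²z ∈ L.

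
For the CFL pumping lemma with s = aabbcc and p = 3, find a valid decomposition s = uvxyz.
u='aa', v='b', x='b', y='c', z='c'

For s = aabbcc with pumping length p = 3:

One valid decomposition:
- u = 'aa'
- v = 'b'
- x = 'b'
- y = 'c'
- z = 'c'

Verification:
- uvxyz = 'aa' + 'b' + 'b' + 'c' + 'c' = aabbcc ✓
- |vxy| = |'bbc'| = 3 ≤ 3 ✓
- |vy| = |'bc'| = 2 > 0 ✓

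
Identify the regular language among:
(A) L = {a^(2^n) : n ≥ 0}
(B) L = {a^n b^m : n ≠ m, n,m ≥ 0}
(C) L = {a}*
(C) {a}*

(C) L = {a}* is regular.

This can be recognized by a finite automaton (DFA/NFA).
Regular expressions like {a}* define regular languages.

The other choices are not regular:
- {a^(2^n) : n ≥ 0}: After pumping, length is no longer a power of 2
- {a^n b^m : n ≠ m, n,m ≥ 0}: After pumping a's, we can make n = m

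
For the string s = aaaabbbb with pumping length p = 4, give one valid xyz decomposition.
x = '', y = 'aa', z = 'aabbbb'

For s = aaaabbbb and p = 4, one valid decomposition is:
- x = '' (length 0)
- y = 'aa' (length 2)
- z = 'aabbbb' (length 6)

Verification:
- xyz = '' + 'aa' + 'aabbbb' = aaaabbbb ✓
- |xy| = 2 ≤ 4 ✓
- |y| = 2 > 0 ✓

All pumping lemma constraints are satisfied.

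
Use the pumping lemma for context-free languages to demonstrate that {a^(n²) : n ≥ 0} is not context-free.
Assume for contradiction that L is context-free, and let p ≥ 1 be the pumping length given by the pumping lemma for CFLs.
Choose s = a^(p²). Then s ∈ L and |s| = p² ≥ p.
By the CFL pumping lemma, s = uvxyz for some u, v, x, y, z with |vxy| ≤ p, |vy| ≥ 1, and uv^i xy^i z ∈ L for every i ≥ 0.
All symbols are a's, so only lengths matter: let k = |vy|, with 1 ≤ k ≤ |vxy| ≤ p.

Take i = 2: |uv²xy²z| = p² + k, and p² < p² + k ≤ p² + p < (p + 1)².
So the length lies strictly between consecutive squares and is not a perfect square; uv²xy²z ∉ L.

This contradicts the CFL pumping lemma, which requires uv^i xy^i z ∈ L for all i ≥ 0.
Hence L = {a^(n²) : n ≥ 0} is not context-free. ∎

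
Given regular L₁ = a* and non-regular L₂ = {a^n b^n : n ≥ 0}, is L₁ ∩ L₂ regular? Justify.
Yes — L₁ ∩ L₂ is regular.

A string of a* contains no b's, and the only string of {a^n b^n} with no b's is ε (n = 0). So L₁ ∩ L₂ = {ε}, a finite language, which is regular.

Note that the bare facts "L₁ regular, L₂ non-regular" do not settle the question by themselves: the closure of regular languages under ∪, ∩, complement and difference applies only when BOTH operands are regular. With a non-regular operand the result can come out regular or non-regular depending on the specific languages, so one has to work out L₁ ∩ L₂ for this particular pair, as above.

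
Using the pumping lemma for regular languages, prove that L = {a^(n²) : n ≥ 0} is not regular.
Assume for contradiction that L is regular, and let p ≥ 1 be the pumping length given by the pumping lemma.
Choose s = a^(p²). Then s ∈ L and |s| = p² ≥ p.
By the pumping lemma, s = xyz for some x, y, z with |xy| ≤ p, |y| ≥ 1, and xy^i z ∈ L for every i ≥ 0.
Here y = a^k for some k with 1 ≤ k ≤ |xy| ≤ p.

Take i = 2: |xy²z| = p² + k.
Now p² < p² + k ≤ p² + p < p² + 2p + 1 = (p + 1)².
So |xy²z| lies strictly between the consecutive squares p² and (p + 1)², hence is not a perfect square, and xy²z ∉ L.

This contradicts the pumping lemma, which requires xy^i z ∈ L for all i ≥ 0.
Hence L = {a^(n²) : n ≥ 0} is not regular. ∎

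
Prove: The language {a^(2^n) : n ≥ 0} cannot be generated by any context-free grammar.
Assume for contradiction that L is context-free, and let p ≥ 1 be the pumping length given by the pumping lemma for CFLs.
Choose s = a^(2^p). Then s ∈ L and |s| = 2^p ≥ p.
By the CFL pumping lemma, s = uvxyz for some u, v, x, y, z with |vxy| ≤ p, |vy| ≥ 1, and uv^i xy^i z ∈ L for every i ≥ 0.
All symbols are a's, so only lengths matter: let k = |vy|, with 1 ≤ k ≤ |vxy| ≤ p < 2^p.

Take i = 2: |uv²xy²z| = 2^p + k, and 2^p < 2^p + k < 2^p + 2^p = 2^(p+1).
So the length lies strictly between consecutive powers of two and is not a power of 2; uv²xy²z ∉ L.

This contradicts the CFL pumping lemma, which requires uv^i xy^i z ∈ L for all i ≥ 0.
Hence L = {a^(2^n) : n ≥ 0} is not context-free. ∎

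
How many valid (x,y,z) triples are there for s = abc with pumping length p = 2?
3

For s = 'abc' with pumping length p = 2:

Constraints: |xy| ≤ 2, |y| > 0

Valid decompositions (|xy| ≤ p, |y| ≥ 1):
  • x='', y='a', z='bc'
  • x='a', y='b', z='c'
  • x='', y='ab', z='c'

Total count: 3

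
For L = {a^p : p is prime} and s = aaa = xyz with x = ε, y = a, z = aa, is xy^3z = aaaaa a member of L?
Yes

xy³z = ε · aaa · aa = aaaaa.
aaaaa has length 5, which is prime, so it is in L.
(A single pumped string landing in L is not a contradiction by itself; a non-regularity proof needs some i for which xy^i z ∉ L, for every admissible decomposition.)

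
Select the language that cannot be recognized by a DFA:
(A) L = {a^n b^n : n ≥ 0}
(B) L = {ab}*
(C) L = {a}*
(A) {a^n b^n : n ≥ 0}

(A) L = {a^n b^n : n ≥ 0} is NOT regular.

The pumping lemma can be used to prove this:
After pumping, the number of a's and b's become unequal

The other languages are regular because they can be recognized by finite automata.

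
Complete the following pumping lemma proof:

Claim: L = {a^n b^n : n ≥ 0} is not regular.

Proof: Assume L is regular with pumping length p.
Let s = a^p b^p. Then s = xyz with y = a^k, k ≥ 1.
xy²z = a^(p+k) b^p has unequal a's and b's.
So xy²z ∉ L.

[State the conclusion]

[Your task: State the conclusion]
This contradicts the pumping lemma for regular languages,
which guarantees xy^i z ∈ L for all i ≥ 0.

Since our assumption that L is regular leads to a contradiction,
we conclude that L = {a^n b^n : n ≥ 0} is NOT regular. ∎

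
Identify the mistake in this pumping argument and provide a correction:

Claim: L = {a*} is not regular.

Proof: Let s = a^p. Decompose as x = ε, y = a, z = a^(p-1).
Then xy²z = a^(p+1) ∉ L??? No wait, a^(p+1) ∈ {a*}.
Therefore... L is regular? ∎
Error: The proof attempts to show a*  is not regular, but a* IS regular!

Correction: a* is a regular language (recognized by a simple DFA with one accepting state and self-loop on 'a'). The pumping lemma can only prove non-regularity, not regularity. For regular languages, pumping always works.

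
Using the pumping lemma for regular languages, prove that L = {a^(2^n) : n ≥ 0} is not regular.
Assume for contradiction that L is regular, and let p ≥ 1 be the pumping length given by the pumping lemma.
Choose s = a^(2^p). Then s ∈ L and |s| = 2^p ≥ p.
By the pumping lemma, s = xyz for some x, y, z with |xy| ≤ p, |y| ≥ 1, and xy^i z ∈ L for every i ≥ 0.
Here y = a^k for some k with 1 ≤ k ≤ |xy| ≤ p, and p < 2^p.

Take i = 2: |xy²z| = 2^p + k.
Now 2^p < 2^p + k ≤ 2^p + p < 2^p + 2^p = 2^(p+1).
So |xy²z| lies strictly between the consecutive powers of two 2^p and 2^(p+1), hence is not a power of 2, and xy²z ∉ L.

This contradicts the pumping lemma, which requires xy^i z ∈ L for all i ≥ 0.
Hence L = {a^(2^n) : n ≥ 0} is not regular. ∎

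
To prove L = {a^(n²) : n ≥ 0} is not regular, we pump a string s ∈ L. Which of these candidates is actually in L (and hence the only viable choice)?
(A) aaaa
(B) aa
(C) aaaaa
(A) aaaa

The pumping lemma is applied to a string s that lies in L, so first check membership of each option:
- (A) aaaa has length 4 = 2², a perfect square, so it is in L ✓
- (B) aa has length 2, strictly between 1² = 1 and 2² = 4, so it is not in L ✗
- (C) aaaaa has length 5, strictly between 2² = 4 and 3² = 9, so it is not in L ✗

Only (A) aaaa is in L, so it is the only candidate that could play the role of s.
(In a complete proof one picks s in terms of the pumping length p so that |s| ≥ p is guaranteed; a fixed string like aaaa illustrates the shape of such an s.)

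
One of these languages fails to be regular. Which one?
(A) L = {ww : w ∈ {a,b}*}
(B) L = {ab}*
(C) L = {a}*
(A) {ww : w ∈ {a,b}*}

(A) L = {ww : w ∈ {a,b}*} is NOT regular.

The pumping lemma can be used to prove this:
After pumping, the two halves no longer match

The other languages are regular because they can be recognized by finite automata.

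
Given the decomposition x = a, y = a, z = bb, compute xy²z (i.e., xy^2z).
aaabb

Given x = 'a', y = 'a', z = 'bb' and i = 2:

xy^2z = x + y·y·...·y (2 times) + z
       = 'a' + 'a'^2 + 'bb'
       = 'a' + 'aa' + 'bb'
       = 'aaabb'

The pumped string is 'aaabb' with length 5.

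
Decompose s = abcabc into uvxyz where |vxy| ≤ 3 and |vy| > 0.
u='ab', v='c', x='a', y='b', z='c'

For s = abcabc with pumping length p = 3:

One valid decomposition:
- u = 'ab'
- v = 'c'
- x = 'a'
- y = 'b'
- z = 'c'

Verification:
- uvxyz = 'ab' + 'c' + 'a' + 'b' + 'c' = abcabc ✓
- |vxy| = |'cab'| = 3 ≤ 3 ✓
- |vy| = |'cb'| = 2 > 0 ✓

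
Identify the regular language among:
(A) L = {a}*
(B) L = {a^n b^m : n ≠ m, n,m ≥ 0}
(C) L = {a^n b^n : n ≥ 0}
(A) {a}*

(A) L = {a}* is regular.

This can be recognized by a finite automaton (DFA/NFA).
Regular expressions like {a}* define regular languages.

The other choices are not regular:
- {a^n b^n : n ≥ 0}: After pumping, the number of a's and b's become unequal
- {a^n b^m : n ≠ m, n,m ≥ 0}: After pumping a's, we can make n = m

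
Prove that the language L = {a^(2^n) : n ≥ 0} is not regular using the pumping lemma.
Assume for contradiction that L is regular, and let p ≥ 1 be the pumping length given by the pumping lemma.
Choose s = a^(2^p). Then s ∈ L and |s| = 2^p ≥ p.
By the pumping lemma, s = xyz for some x, y, z with |xy| ≤ p, |y| ≥ 1, and xy^i z ∈ L for every i ≥ 0.
Here y = a^k for some k with 1 ≤ k ≤ |xy| ≤ p, and p < 2^p.

Take i = 2: |xy²z| = 2^p + k.
Now 2^p < 2^p + k ≤ 2^p + p < 2^p + 2^p = 2^(p+1).
So |xy²z| lies strictly between the consecutive powers of two 2^p and 2^(p+1), hence is not a power of 2, and xy²z ∉ L.

This contradicts the pumping lemma, which requires xy^i z ∈ L for all i ≥ 0.
Hence L = {a^(2^n) : n ≥ 0} is not regular. ∎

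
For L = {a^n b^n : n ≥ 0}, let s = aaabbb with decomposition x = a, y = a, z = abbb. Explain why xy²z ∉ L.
xy²z = aaaabbb ∉ L

Pumping with i = 2 replaces y = a by y² = aa:
- Original: s = xyz = aaabbb; aaabbb = a^3 b^3 has equal counts (3 = 3), so it is in L
- Pumped: xy²z = a · aa · abbb = aaaabbb
- aaaabbb has 4 a's and 3 b's; 4 ≠ 3, so it is not in L

The pumping lemma would require xy²z ∈ L, so this decomposition yields a contradiction.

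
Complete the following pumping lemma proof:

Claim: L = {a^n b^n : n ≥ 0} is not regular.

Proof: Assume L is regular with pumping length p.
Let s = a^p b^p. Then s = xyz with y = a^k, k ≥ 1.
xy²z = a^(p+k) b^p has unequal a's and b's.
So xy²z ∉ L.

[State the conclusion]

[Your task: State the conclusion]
This contradicts the pumping lemma for regular languages,
which guarantees xy^i z ∈ L for all i ≥ 0.

Since our assumption that L is regular leads to a contradiction,
we conclude that L = {a^n b^n : n ≥ 0} is NOT regular. ∎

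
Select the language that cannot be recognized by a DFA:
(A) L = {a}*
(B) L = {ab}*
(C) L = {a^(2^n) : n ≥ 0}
(C) {a^(2^n) : n ≥ 0}

(C) L = {a^(2^n) : n ≥ 0} is NOT regular.

The pumping lemma can be used to prove this:
After pumping, length is no longer a power of 2

The other languages are regular because they can be recognized by finite automata.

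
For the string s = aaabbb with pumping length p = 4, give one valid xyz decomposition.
x = 'a', y = 'a', z = 'abbb'

For s = aaabbb and p = 4, one valid decomposition is:
- x = 'a' (length 1)
- y = 'a' (length 1)
- z = 'abbb' (length 4)

Verification:
- xyz = 'a' + 'a' + 'abbb' = aaabbb ✓
- |xy| = 2 ≤ 4 ✓
- |y| = 1 > 0 ✓

All pumping lemma constraints are satisfied.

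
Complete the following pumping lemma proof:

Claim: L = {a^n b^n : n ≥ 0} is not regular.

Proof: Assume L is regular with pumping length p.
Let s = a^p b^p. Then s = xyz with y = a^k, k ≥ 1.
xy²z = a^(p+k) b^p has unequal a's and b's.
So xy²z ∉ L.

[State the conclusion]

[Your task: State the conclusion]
This contradicts the pumping lemma for regular languages,
which guarantees xy^i z ∈ L for all i ≥ 0.

Since our assumption that L is regular leads to a contradiction,
we conclude that L = {a^n b^n : n ≥ 0} is NOT regular. ∎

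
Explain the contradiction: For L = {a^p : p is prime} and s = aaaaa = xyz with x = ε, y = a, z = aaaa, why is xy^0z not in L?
xy⁰z = aaaa ∉ L

Pumping with i = 0 replaces y = a by y⁰ = ε:
- Original: s = xyz = aaaaa; aaaaa has length 5, which is prime, so it is in L
- Pumped: xy⁰z = ε · ε · aaaa = aaaa
- aaaa has length 4 = 2 × 2, which is not prime, so it is not in L

The pumping lemma would require xy⁰z ∈ L, so this decomposition yields a contradiction.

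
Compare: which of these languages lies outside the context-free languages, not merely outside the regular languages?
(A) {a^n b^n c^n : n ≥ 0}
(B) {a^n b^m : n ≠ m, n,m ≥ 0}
(A) {a^n b^n c^n : n ≥ 0}

(A) {a^n b^n c^n : n ≥ 0} requires the CFL pumping lemma.

- {a^n b^m : n ≠ m, n,m ≥ 0} is context-free (but not regular)
  • Can be shown non-regular with the regular pumping lemma
  • After pumping a's, we can make n = m

- {a^n b^n c^n : n ≥ 0} is NOT context-free
  • Requires the CFL pumping lemma to prove
  • Cannot maintain three equal counts simultaneously

The CFL pumping lemma is "stronger" in that it can prove non-membership
in the larger class of context-free languages.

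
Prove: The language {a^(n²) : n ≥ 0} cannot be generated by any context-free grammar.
Assume for contradiction that L is context-free, and let p ≥ 1 be the pumping length given by the pumping lemma for CFLs.
Choose s = a^(p²). Then s ∈ L and |s| = p² ≥ p.
By the CFL pumping lemma, s = uvxyz for some u, v, x, y, z with |vxy| ≤ p, |vy| ≥ 1, and uv^i xy^i z ∈ L for every i ≥ 0.
All symbols are a's, so only lengths matter: let k = |vy|, with 1 ≤ k ≤ |vxy| ≤ p.

Take i = 2: |uv²xy²z| = p² + k, and p² < p² + k ≤ p² + p < (p + 1)².
So the length lies strictly between consecutive squares and is not a perfect square; uv²xy²z ∉ L.

This contradicts the CFL pumping lemma, which requires uv^i xy^i z ∈ L for all i ≥ 0.
Hence L = {a^(n²) : n ≥ 0} is not context-free. ∎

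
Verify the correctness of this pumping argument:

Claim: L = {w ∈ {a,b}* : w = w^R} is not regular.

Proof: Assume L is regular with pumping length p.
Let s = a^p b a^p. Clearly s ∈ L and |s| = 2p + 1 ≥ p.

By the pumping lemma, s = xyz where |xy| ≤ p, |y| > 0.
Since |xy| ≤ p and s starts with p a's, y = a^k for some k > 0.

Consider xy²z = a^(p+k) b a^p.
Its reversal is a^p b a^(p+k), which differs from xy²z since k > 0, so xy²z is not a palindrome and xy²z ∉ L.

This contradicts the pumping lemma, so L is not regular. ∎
The proof is correct.

This proof is valid because:
1. s = a^p b a^p is in L and is chosen in terms of p, so |s| ≥ p holds for every p
2. The decomposition analysis is correct: |xy| ≤ p forces y to lie inside the leading a's
3. The contradiction is valid: a^(p+k) b a^p has more a's before the b than after it, so it is not a palindrome
4. The conclusion follows logically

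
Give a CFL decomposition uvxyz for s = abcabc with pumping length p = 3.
u='ab', v='c', x='a', y='b', z='c'

For s = abcabc with pumping length p = 3:

One valid decomposition:
- u = 'ab'
- v = 'c'
- x = 'a'
- y = 'b'
- z = 'c'

Verification:
- uvxyz = 'ab' + 'c' + 'a' + 'b' + 'c' = abcabc ✓
- |vxy| = |'cab'| = 3 ≤ 3 ✓
- |vy| = |'cb'| = 2 > 0 ✓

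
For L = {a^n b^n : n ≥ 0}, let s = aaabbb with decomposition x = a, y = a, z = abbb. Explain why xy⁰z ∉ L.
xy⁰z = aabbb ∉ L

Pumping with i = 0 replaces y = a by y⁰ = ε:
- Original: s = xyz = aaabbb; aaabbb = a^3 b^3 has equal counts (3 = 3), so it is in L
- Pumped: xy⁰z = a · ε · abbb = aabbb
- aabbb has 2 a's and 3 b's; 2 ≠ 3, so it is not in L

The pumping lemma would require xy⁰z ∈ L, so this decomposition yields a contradiction.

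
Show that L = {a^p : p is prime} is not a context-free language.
Assume for contradiction that L is context-free, and let p ≥ 1 be the pumping length given by the pumping lemma for CFLs.
Choose a prime q with q ≥ p and let s = a^q. Then s ∈ L and |s| = q ≥ p.
By the CFL pumping lemma, s = uvxyz for some u, v, x, y, z with |vxy| ≤ p, |vy| ≥ 1, and uv^i xy^i z ∈ L for every i ≥ 0.
All symbols are a's, so only lengths matter: let k = |vy|, with 1 ≤ k ≤ p. Then |uv^i xy^i z| = q + (i − 1)k.

Take i = q + 1: the length is q + qk = q(k + 1).
Both factors satisfy q ≥ 2 and k + 1 ≥ 2, so q(k + 1) is composite and uv^(q+1) xy^(q+1) z ∉ L.

This contradicts the CFL pumping lemma, which requires uv^i xy^i z ∈ L for all i ≥ 0.
Hence L = {a^p : p is prime} is not context-free. ∎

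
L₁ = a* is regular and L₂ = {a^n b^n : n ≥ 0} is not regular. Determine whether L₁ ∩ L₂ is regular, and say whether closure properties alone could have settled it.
Yes — L₁ ∩ L₂ is regular.

A string of a* contains no b's, and the only string of {a^n b^n} with no b's is ε (n = 0). So L₁ ∩ L₂ = {ε}, a finite language, which is regular.

Note that the bare facts "L₁ regular, L₂ non-regular" do not settle the question by themselves: the closure of regular languages under ∪, ∩, complement and difference applies only when BOTH operands are regular. With a non-regular operand the result can come out regular or non-regular depending on the specific languages, so one has to work out L₁ ∩ L₂ for this particular pair, as above.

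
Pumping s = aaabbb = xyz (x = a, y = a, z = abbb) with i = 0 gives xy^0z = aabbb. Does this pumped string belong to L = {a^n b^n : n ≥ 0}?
No

xy⁰z = a · ε · abbb = aabbb.
aabbb has 2 a's and 3 b's; 2 ≠ 3, so it is not in L.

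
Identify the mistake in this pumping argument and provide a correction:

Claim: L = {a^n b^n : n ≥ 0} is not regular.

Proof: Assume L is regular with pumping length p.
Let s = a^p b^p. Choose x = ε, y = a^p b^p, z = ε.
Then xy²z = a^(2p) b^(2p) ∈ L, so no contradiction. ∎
Error: The decomposition violates |xy| ≤ p. With y = a^p b^p, |xy| = |y| = 2p > p. (The proof also miscomputes xy²z, which would be a^p b^p a^p b^p rather than a^(2p) b^(2p), and it wrongly treats one harmless decomposition as settling the matter — the prover does not get to choose the decomposition.)

Correction: The pumping lemma requires |xy| ≤ p, and the argument must handle every decomposition satisfying |xy| ≤ p, |y| ≥ 1. Since s starts with p a's, any such y consists only of a's, say y = a^k with k ≥ 1. Then xy²z = a^(p+k) b^p has unequal numbers of a's and b's, so xy²z ∉ L — the required contradiction.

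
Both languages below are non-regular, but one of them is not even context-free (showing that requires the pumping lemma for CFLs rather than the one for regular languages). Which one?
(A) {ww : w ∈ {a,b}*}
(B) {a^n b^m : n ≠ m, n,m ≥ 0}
(A) {ww : w ∈ {a,b}*}

(A) {ww : w ∈ {a,b}*} requires the CFL pumping lemma.

- {a^n b^m : n ≠ m, n,m ≥ 0} is context-free (but not regular)
  • Can be shown non-regular with the regular pumping lemma
  • After pumping a's, we can make n = m

- {ww : w ∈ {a,b}*} is NOT context-free
  • Requires the CFL pumping lemma to prove
  • Even a PDA cannot compare two arbitrary halves symbol by symbol; CFL pumping on a^p b^p a^p b^p fails

The CFL pumping lemma is "stronger" in that it can prove non-membership
in the larger class of context-free languages.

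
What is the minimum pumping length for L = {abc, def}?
p = 4

For a finite language L, the pumping lemma holds vacuously if p > max|s| for s ∈ L.

The longest string in L = {abc, def} has length 3.
If p = 4, then no string s ∈ L has |s| ≥ p, so the condition is vacuously true.

The minimum pumping length is p = 4.

Why no smaller p works: for any p ≤ 3, the longest string s ∈ L has |s| = 3 ≥ p, so it would
have to be pumpable; but pumping up (i = 2, 3, ...) produces ever longer strings, which cannot all lie in the
finite language L. So the pumping property fails for every p ≤ 3.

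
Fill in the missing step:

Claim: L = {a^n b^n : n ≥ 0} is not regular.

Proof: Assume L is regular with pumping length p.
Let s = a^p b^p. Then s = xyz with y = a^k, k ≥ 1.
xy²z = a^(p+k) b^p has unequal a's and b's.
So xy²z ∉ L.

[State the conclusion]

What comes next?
This contradicts the pumping lemma for regular languages,
which guarantees xy^i z ∈ L for all i ≥ 0.

Since our assumption that L is regular leads to a contradiction,
we conclude that L = {a^n b^n : n ≥ 0} is NOT regular. ∎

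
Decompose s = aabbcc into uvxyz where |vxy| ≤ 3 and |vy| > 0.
u='aa', v='b', x='b', y='c', z='c'

For s = aabbcc with pumping length p = 3:

One valid decomposition:
- u = 'aa'
- v = 'b'
- x = 'b'
- y = 'c'
- z = 'c'

Verification:
- uvxyz = 'aa' + 'b' + 'b' + 'c' + 'c' = aabbcc ✓
- |vxy| = |'bbc'| = 3 ≤ 3 ✓
- |vy| = |'bc'| = 2 > 0 ✓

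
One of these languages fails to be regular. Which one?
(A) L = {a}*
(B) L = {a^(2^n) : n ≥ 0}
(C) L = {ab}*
(B) {a^(2^n) : n ≥ 0}

(B) L = {a^(2^n) : n ≥ 0} is NOT regular.

The pumping lemma can be used to prove this:
After pumping, length is no longer a power of 2

The other languages are regular because they can be recognized by finite automata.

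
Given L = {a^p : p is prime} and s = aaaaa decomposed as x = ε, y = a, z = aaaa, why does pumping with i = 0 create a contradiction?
xy⁰z = aaaa ∉ L

Pumping with i = 0 replaces y = a by y⁰ = ε:
- Original: s = xyz = aaaaa; aaaaa has length 5, which is prime, so it is in L
- Pumped: xy⁰z = ε · ε · aaaa = aaaa
- aaaa has length 4 = 2 × 2, which is not prime, so it is not in L

The pumping lemma would require xy⁰z ∈ L, so this decomposition yields a contradiction.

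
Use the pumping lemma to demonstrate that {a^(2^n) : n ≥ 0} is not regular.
Assume for contradiction that L is regular, and let p ≥ 1 be the pumping length given by the pumping lemma.
Choose s = a^(2^p). Then s ∈ L and |s| = 2^p ≥ p.
By the pumping lemma, s = xyz for some x, y, z with |xy| ≤ p, |y| ≥ 1, and xy^i z ∈ L for every i ≥ 0.
Here y = a^k for some k with 1 ≤ k ≤ |xy| ≤ p, and p < 2^p.

Take i = 2: |xy²z| = 2^p + k.
Now 2^p < 2^p + k ≤ 2^p + p < 2^p + 2^p = 2^(p+1).
So |xy²z| lies strictly between the consecutive powers of two 2^p and 2^(p+1), hence is not a power of 2, and xy²z ∉ L.

This contradicts the pumping lemma, which requires xy^i z ∈ L for all i ≥ 0.
Hence L = {a^(2^n) : n ≥ 0} is not regular. ∎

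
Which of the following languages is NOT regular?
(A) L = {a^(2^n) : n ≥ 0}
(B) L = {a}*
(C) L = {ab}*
(A) {a^(2^n) : n ≥ 0}

(A) L = {a^(2^n) : n ≥ 0} is NOT regular.

The pumping lemma can be used to prove this:
After pumping, length is no longer a power of 2

The other languages are regular because they can be recognized by finite automata.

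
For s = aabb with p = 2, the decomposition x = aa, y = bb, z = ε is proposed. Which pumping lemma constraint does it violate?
Violated: |xy| ≤ p

The decomposition x = aa, y = bb, z = ε for s = aabb with p = 2
violates the constraint: |xy| ≤ p

|xy| = |aabb| = 4 > 2 = p. The decomposition puts too many characters in xy.

Pumping lemma constraints:
1. xyz = s (decomposition is valid)
2. |xy| ≤ p
3. |y| > 0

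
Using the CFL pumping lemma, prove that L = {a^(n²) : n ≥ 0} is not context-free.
Assume for contradiction that L is context-free, and let p ≥ 1 be the pumping length given by the pumping lemma for CFLs.
Choose s = a^(p²). Then s ∈ L and |s| = p² ≥ p.
By the CFL pumping lemma, s = uvxyz for some u, v, x, y, z with |vxy| ≤ p, |vy| ≥ 1, and uv^i xy^i z ∈ L for every i ≥ 0.
All symbols are a's, so only lengths matter: let k = |vy|, with 1 ≤ k ≤ |vxy| ≤ p.

Take i = 2: |uv²xy²z| = p² + k, and p² < p² + k ≤ p² + p < (p + 1)².
So the length lies strictly between consecutive squares and is not a perfect square; uv²xy²z ∉ L.

This contradicts the CFL pumping lemma, which requires uv^i xy^i z ∈ L for all i ≥ 0.
Hence L = {a^(n²) : n ≥ 0} is not context-free. ∎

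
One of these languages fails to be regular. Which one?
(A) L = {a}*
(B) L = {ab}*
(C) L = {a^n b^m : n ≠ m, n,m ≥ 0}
(C) {a^n b^m : n ≠ m, n,m ≥ 0}

(C) L = {a^n b^m : n ≠ m, n,m ≥ 0} is NOT regular.

The pumping lemma can be used to prove this:
After pumping a's, we can make n = m

The other languages are regular because they can be recognized by finite automata.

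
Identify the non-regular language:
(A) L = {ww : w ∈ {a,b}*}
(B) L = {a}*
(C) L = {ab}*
(A) {ww : w ∈ {a,b}*}

(A) L = {ww : w ∈ {a,b}*} is NOT regular.

The pumping lemma can be used to prove this:
After pumping, the two halves no longer match

The other languages are regular because they can be recognized by finite automata.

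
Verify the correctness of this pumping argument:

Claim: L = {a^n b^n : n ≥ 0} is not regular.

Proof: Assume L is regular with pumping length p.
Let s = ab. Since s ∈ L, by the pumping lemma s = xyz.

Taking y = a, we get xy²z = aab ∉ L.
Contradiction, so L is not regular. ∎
The proof is INCORRECT.

Error: The string s = ab may be shorter than p.
The pumping lemma only applies to strings with |s| ≥ p, and p is not under our control.
We must choose s in terms of p, e.g. s = a^p b^p, to ensure |s| ≥ p.
(The proof also fixes one particular y; a valid argument must handle every decomposition with |xy| ≤ p and |y| ≥ 1 — for s = a^p b^p this forces y = a^k, and then xy²z = a^(p+k) b^p ∉ L.)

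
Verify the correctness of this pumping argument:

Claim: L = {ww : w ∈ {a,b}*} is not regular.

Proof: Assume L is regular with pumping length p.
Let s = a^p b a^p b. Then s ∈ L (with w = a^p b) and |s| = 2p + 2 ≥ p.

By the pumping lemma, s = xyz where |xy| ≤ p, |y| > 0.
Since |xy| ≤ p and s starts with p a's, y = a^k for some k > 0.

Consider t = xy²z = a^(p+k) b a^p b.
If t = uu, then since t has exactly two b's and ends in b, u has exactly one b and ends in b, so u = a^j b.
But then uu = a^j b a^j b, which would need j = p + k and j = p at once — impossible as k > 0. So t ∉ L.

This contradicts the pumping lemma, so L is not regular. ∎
The proof is correct.

This proof is valid because:
1. s = a^p b a^p b is in L and is chosen in terms of p, so |s| ≥ p holds for every p
2. The decomposition analysis is correct: |xy| ≤ p forces y to lie inside the leading a's
3. The contradiction is valid: the argument shows a^(p+k) b a^p b cannot be split into two equal halves
4. The conclusion follows logically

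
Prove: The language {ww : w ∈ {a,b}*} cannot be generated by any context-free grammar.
Assume for contradiction that L is context-free, and let p ≥ 1 be the pumping length given by the pumping lemma for CFLs.
Choose s = a^p b^p a^p b^p. Then s ∈ L (take w = a^p b^p) and |s| = 4p ≥ p.
By the CFL pumping lemma, s = uvxyz for some u, v, x, y, z with |vxy| ≤ p, |vy| ≥ 1, and uv^i xy^i z ∈ L for every i ≥ 0.

Write s as four blocks A₁ B₁ A₂ B₂ with A₁ = A₂ = a^p and B₁ = B₂ = b^p. Since |vxy| ≤ p, the window vxy lies inside at most two adjacent blocks. Take i = 0 and let t = uxz, so |t| = 4p − |vy| with 1 ≤ |vy| ≤ p. If |t| is odd, t ∉ L immediately, so assume |vy| is even (hence |vy| ≥ 2) and |t|/2 = 2p − |vy|/2, which satisfies p ≤ |t|/2 ≤ 2p − 1.

Case 1 (vxy inside A₁B₁): t = a^(p−j) b^(p−l) a^p b^p with j + l = |vy|. The second half of t has length < 2p, so it is a suffix of the trailing a^p b^p and ends in b; the first half is a^(p−j) b^(p−l) a^((j+l)/2), which ends in a because (j+l)/2 ≥ 1. The halves differ, so t ∉ L.

Case 2 (vxy inside B₁A₂, straddling the middle): t = a^p b^(p−j) a^(p−l) b^p with j + l = |vy|. If t = ww, then w is a prefix of t of length ≥ p, so w begins with a^p; and w is a suffix of t of length ≥ p, so w ends with b^p. That forces |w| ≥ 2p, contradicting |w| = |t|/2 ≤ 2p − 1. So t ∉ L.

Case 3 (vxy inside A₂B₂): t = a^p b^p a^(p−j) b^(p−l) with j + l = |vy|. The first half of t is a prefix of a^p b^p, so it begins with a; the second half is b^((j+l)/2) a^(p−j) b^(p−l), which begins with b. The halves differ, so t ∉ L.

In every case uv⁰xy⁰z = uxz ∉ L.

This contradicts the CFL pumping lemma, which requires uv^i xy^i z ∈ L for all i ≥ 0.
Hence L = {ww : w ∈ {a,b}*} is not context-free. ∎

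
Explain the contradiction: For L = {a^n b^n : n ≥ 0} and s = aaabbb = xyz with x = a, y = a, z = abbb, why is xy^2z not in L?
xy²z = aaaabbb ∉ L

Pumping with i = 2 replaces y = a by y² = aa:
- Original: s = xyz = aaabbb; aaabbb = a^3 b^3 has equal counts (3 = 3), so it is in L
- Pumped: xy²z = a · aa · abbb = aaaabbb
- aaaabbb has 4 a's and 3 b's; 4 ≠ 3, so it is not in L

The pumping lemma would require xy²z ∈ L, so this decomposition yields a contradiction.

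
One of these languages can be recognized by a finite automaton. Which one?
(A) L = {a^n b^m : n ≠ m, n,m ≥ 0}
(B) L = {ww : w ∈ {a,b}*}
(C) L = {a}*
(C) {a}*

(C) L = {a}* is regular.

This can be recognized by a finite automaton (DFA/NFA).
Regular expressions like {a}* define regular languages.

The other choices are not regular:
- {a^n b^m : n ≠ m, n,m ≥ 0}: After pumping a's, we can make n = m
- {ww : w ∈ {a,b}*}: After pumping, the two halves no longer match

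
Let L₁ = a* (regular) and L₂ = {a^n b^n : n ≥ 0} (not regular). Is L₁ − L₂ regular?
Yes — L₁ − L₂ is regular.

The only string of a* that lies in {a^n b^n} is ε, so L₁ − L₂ = a* − {ε} = a⁺ = aa*, which is regular.

Note that the bare facts "L₁ regular, L₂ non-regular" do not settle the question by themselves: the closure of regular languages under ∪, ∩, complement and difference applies only when BOTH operands are regular. With a non-regular operand the result can come out regular or non-regular depending on the specific languages, so one has to work out L₁ − L₂ for this particular pair, as above.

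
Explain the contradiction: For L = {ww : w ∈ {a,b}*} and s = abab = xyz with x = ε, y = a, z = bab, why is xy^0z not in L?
xy⁰z = bab ∉ L

Pumping with i = 0 replaces y = a by y⁰ = ε:
- Original: s = xyz = abab; abab splits into halves ab · ab, which are equal, so it is in L (w = ab)
- Pumped: xy⁰z = ε · ε · bab = bab
- bab has odd length 3, so it cannot be written as ww and is not in L

The pumping lemma would require xy⁰z ∈ L, so this decomposition yields a contradiction.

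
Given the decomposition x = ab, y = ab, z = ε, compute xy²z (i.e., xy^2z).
ababab

Given x = 'ab', y = 'ab', z = '' and i = 2:

xy^2z = x + y·y·...·y (2 times) + z
       = 'ab' + 'ab'^2 + ''
       = 'ab' + 'abab' + ''
       = 'ababab'

The pumped string is 'ababab' with length 6.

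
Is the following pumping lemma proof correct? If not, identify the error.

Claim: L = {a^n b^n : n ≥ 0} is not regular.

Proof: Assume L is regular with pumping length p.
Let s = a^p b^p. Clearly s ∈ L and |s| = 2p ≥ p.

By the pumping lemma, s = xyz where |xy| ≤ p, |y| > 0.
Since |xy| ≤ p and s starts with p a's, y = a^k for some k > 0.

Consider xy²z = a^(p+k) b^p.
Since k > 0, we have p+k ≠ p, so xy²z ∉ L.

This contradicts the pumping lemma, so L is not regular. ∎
The proof is correct.

This proof is valid because:
1. The string s = a^p b^p is correctly in L
2. The decomposition analysis is correct: y must consist only of a's
3. The contradiction is valid: pumping increases a's but not b's
4. The conclusion follows logically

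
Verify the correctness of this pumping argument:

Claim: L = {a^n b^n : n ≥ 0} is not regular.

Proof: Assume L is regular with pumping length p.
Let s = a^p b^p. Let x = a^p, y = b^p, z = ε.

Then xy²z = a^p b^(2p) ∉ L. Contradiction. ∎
The proof is INCORRECT.

Error: The decomposition violates |xy| ≤ p.
With x = a^p and y = b^p, we have |xy| = 2p > p.
The pumping lemma requires |xy| ≤ p, so y must be within the first p characters.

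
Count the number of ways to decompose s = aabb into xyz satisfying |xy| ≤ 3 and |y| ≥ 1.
6

For s = 'aabb' with pumping length p = 3:

Constraints: |xy| ≤ 3, |y| > 0

Valid decompositions (|xy| ≤ p, |y| ≥ 1):
  • x='', y='a', z='abb'
  • x='a', y='a', z='bb'
  • x='', y='aa', z='bb'
  • x='aa', y='b', z='b'
  • x='a', y='ab', z='b'
  • x='', y='aab', z='b'

Total count: 6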